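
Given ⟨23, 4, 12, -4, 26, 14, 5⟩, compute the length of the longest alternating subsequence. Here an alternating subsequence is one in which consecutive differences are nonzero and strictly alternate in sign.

Track the best alternating length ending on an up-step vs a down-step at each position: up/down = 1/1, 1/2, 3/2, 1/4, 5/1, 5/6, 5/6.
The maximum over both is 6; one such subsequence is 23, 4, 12, -4, 26, 14.

6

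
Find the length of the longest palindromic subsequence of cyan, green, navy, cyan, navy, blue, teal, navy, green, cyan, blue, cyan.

Using dp[i][j] = 2 + dp[i+1][j−1] if the ends match, else max(dp[i+1][j], dp[i][j−1]):
dp[1][12] = 7. A witness is cyan cyan navy teal navy cyan cyan at positions 1,4,5,7,8,10,12.

7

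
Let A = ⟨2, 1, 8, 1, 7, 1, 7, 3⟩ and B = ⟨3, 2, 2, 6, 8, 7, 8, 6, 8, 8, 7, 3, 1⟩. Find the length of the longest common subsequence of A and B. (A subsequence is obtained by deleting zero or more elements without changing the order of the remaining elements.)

5

A longest common subsequence is 2, 8, 7, 7, 3 (length 5); the LCS DP confirms no longer common subsequence exists.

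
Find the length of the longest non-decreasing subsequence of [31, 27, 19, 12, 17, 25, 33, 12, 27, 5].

4

One longest non-decreasing subsequence is 12, 17, 25, 33 (positions 4,5,6,7), of length 4; no longer one exists.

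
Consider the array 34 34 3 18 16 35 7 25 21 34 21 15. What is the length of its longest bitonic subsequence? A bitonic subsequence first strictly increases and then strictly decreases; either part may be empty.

6

One longest bitonic subsequence is 3, 18, 35, 34, 21, 15 (positions 3,4,6,10,11,12): it rises to 35 then falls. Length 6 is optimal.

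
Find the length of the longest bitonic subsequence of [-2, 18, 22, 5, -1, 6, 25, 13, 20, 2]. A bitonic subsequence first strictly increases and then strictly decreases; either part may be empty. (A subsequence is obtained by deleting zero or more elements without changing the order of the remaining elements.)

Let inc[i] be the LIS ending at i and dec[i] the longest strictly decreasing subsequence starting at i. inc = [1, 2, 3, 2, 2, 3, 4, 4, 5, 3], dec = [1, 3, 3, 2, 1, 2, 3, 2, 2, 1].
max_i inc[i]+dec[i]−1 = 6, with one witness -2, 18, 22, 25, 20, 2.

6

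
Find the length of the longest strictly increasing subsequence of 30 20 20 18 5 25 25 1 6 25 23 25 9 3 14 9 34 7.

Scanning left to right, the best length ending at each element is: 30→1, 20→1, 20→1, 18→1, 5→1, 25→2, 25→2, 1→1, 6→2, 25→3, 23→3, 25→4, 9→3, 3→2, 14→4, 9→3, 34→5, 7→3.
So the longest increasing subsequence has length 5, e.g. 5, 6, 23, 25, 34.

5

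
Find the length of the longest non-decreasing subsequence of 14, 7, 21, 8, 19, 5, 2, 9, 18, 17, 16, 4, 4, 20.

Let dp[i] be the longest non-decreasing subsequence ending at position i. Then dp = [1, 1, 2, 2, 3, 1, 1, 3, 4, 4, 4, 2, 3, 5].
The maximum is 5; one witness is 7, 8, 9, 18, 20 at positions 2,4,8,9,14.

5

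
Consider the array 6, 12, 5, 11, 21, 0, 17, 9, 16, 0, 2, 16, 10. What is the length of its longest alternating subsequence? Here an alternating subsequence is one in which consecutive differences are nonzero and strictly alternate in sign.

Track the best alternating length ending on an up-step vs a down-step at each position: up/down = 1/1, 2/1, 1/3, 4/3, 4/1, 1/5, 6/5, 6/7, 8/7, 1/9, 10/9, 10/7, 10/11.
The maximum over both is 11; one such subsequence is 6, 12, 5, 11, 0, 17, 9, 16, 0, 16, 10.

11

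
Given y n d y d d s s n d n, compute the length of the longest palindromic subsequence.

6

One longest palindromic subsequence is ndssdn (positions 2,3,7,8,10,11); it reads the same forward and backward, and the interval DP gives dp[1][11] = 6.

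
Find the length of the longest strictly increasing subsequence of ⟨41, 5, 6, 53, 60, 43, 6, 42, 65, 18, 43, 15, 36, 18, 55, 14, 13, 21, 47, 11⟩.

Let dp[i] be the longest increasing subsequence ending at position i. Then dp = [1, 1, 2, 3, 4, 3, 2, 3, 5, 3, 4, 3, 4, 4, 5, 3, 3, 5, 6, 3].
The maximum is 6; one witness is 5, 6, 15, 18, 21, 47 at positions 2,3,12,14,18,19.

6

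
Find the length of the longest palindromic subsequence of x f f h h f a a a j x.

6

One longest palindromic subsequence is xfhhfx (positions 1,3,4,5,6,11); it reads the same forward and backward, and the interval DP gives dp[1][11] = 6.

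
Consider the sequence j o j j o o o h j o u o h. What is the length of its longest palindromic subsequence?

One longest palindromic subsequence is ojooojo (positions 2,4,5,6,7,9,12); it reads the same forward and backward, and the interval DP gives dp[1][13] = 7.

7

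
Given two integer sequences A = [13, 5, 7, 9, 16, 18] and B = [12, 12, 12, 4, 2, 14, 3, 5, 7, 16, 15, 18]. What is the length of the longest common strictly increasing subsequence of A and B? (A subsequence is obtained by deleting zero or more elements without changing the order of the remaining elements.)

A longest common strictly increasing subsequence is 5, 7, 16, 18 (length 4); it appears in order in both A and B, and no longer such subsequence exists.

4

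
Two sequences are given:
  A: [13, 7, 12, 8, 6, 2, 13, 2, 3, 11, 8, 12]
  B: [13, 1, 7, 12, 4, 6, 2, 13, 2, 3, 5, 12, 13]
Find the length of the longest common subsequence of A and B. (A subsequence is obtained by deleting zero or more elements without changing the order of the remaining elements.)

9

Backtracking the LCS table gives one alignment: 13 (A1,B1) → 7 (A2,B3) → 12 (A3,B4) → 6 (A5,B6) → 2 (A6,B7) → 13 (A7,B8) → 2 (A8,B9) → 3 (A9,B10) → 12 (A12,B12).
So the longest common subsequence has length 9.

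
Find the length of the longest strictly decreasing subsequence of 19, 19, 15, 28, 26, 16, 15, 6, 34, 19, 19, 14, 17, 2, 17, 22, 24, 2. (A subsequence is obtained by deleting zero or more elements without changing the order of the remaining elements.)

6

One longest decreasing subsequence is 28, 26, 16, 15, 6, 2 (positions 4,5,6,7,8,14), of length 6; no longer one exists.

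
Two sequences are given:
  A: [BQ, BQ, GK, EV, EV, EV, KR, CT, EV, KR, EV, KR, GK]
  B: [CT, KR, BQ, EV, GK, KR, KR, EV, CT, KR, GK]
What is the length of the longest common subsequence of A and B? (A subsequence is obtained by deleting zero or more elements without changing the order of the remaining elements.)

Backtracking the LCS table gives one alignment: BQ (A1,B3) → GK (A3,B5) → KR (A7,B6) → KR (A10,B7) → EV (A11,B8) → KR (A12,B10) → GK (A13,B11).
So the longest common subsequence has length 7.

7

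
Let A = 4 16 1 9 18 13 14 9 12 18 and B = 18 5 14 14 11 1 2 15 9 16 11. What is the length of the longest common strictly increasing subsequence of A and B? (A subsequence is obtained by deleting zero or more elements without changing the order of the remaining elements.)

For each value that appears in both, track the longest common increasing run ending there.
The best achievable length is 2; one witness is 1, 9 (A-positions 3,4, B-positions 6,9).

2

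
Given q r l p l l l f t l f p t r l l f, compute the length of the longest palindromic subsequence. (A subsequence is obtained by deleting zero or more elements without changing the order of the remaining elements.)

One longest palindromic subsequence is lpllllpl (positions 3,4,5,6,7,10,12,16); it reads the same forward and backward, and the interval DP gives dp[1][17] = 8.

8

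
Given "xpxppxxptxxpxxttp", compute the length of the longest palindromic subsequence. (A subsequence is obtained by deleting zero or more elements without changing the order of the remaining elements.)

One longest palindromic subsequence is pxpxxtxxpxp (positions 2,3,5,6,7,9,10,11,12,14,17); it reads the same forward and backward, and the interval DP gives dp[1][17] = 11.

11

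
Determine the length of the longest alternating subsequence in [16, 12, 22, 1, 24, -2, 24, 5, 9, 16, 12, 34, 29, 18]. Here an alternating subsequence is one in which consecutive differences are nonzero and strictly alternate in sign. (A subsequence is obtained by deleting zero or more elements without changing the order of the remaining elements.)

12

Track the best alternating length ending on an up-step vs a down-step at each position: up/down = 1/1, 1/2, 3/1, 1/4, 5/1, 1/6, 7/1, 7/8, 9/8, 9/8, 9/10, 11/1, 11/12, 11/12.
The maximum over both is 12; one such subsequence is 16, 12, 22, 1, 24, -2, 24, 5, 16, 12, 34, 29.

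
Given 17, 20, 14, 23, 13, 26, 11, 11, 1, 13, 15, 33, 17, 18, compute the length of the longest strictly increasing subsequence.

Scanning left to right, the best length ending at each element is: 17→1, 20→2, 14→1, 23→3, 13→1, 26→4, 11→1, 11→1, 1→1, 13→2, 15→3, 33→5, 17→4, 18→5.
So the longest increasing subsequence has length 5, e.g. 17, 20, 23, 26, 33.

5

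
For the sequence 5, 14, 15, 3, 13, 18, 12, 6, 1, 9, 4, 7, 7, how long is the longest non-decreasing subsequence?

4

Let dp[i] be the longest non-decreasing subsequence ending at position i. Then dp = [1, 2, 3, 1, 2, 4, 2, 2, 1, 3, 2, 3, 4].
The maximum is 4; one witness is 5, 14, 15, 18 at positions 1,2,3,6.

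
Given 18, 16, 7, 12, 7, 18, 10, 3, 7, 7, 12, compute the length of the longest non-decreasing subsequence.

Scanning left to right, the best length ending at each element is: 18→1, 16→1, 7→1, 12→2, 7→2, 18→3, 10→3, 3→1, 7→3, 7→4, 12→5.
So the longest non-decreasing subsequence has length 5, e.g. 7, 7, 7, 7, 12.

5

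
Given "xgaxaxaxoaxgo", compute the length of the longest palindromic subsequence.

9

One longest palindromic subsequence is gxaxaxaxg (positions 2,4,5,6,7,8,10,11,12); it reads the same forward and backward, and the interval DP gives dp[1][13] = 9.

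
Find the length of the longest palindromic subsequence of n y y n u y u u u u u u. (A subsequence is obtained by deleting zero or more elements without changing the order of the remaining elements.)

7

Using dp[i][j] = 2 + dp[i+1][j−1] if the ends match, else max(dp[i+1][j], dp[i][j−1]):
dp[1][12] = 7. A witness is uuuuuuu at positions 5,7,8,9,10,11,12.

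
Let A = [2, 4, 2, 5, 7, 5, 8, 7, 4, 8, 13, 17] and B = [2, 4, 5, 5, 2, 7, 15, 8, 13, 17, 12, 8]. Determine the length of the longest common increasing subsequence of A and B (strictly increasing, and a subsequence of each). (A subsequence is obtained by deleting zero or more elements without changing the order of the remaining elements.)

7

For each value that appears in both, track the longest common increasing run ending there.
The best achievable length is 7; one witness is 2, 4, 5, 7, 8, 13, 17 (A-positions 1,2,4,5,7,11,12, B-positions 1,2,3,6,8,9,10).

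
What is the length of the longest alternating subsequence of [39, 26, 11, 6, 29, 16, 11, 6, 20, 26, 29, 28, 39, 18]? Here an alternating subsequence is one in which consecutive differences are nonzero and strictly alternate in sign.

A longest alternating subsequence is 39, 26, 29, 16, 29, 28, 39, 18 (positions 1,2,5,6,11,12,13,14); its 7 consecutive differences strictly alternate in sign, and length 8 is optimal.

8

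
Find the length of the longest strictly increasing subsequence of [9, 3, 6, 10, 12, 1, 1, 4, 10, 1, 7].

4

Scanning left to right, the best length ending at each element is: 9→1, 3→1, 6→2, 10→3, 12→4, 1→1, 1→1, 4→2, 10→3, 1→1, 7→3.
So the longest increasing subsequence has length 4, e.g. 3, 6, 10, 12.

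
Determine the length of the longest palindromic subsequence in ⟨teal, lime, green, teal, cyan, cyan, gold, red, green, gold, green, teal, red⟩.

7

One longest palindromic subsequence is teal green gold green gold green teal (positions 1,3,7,9,10,11,12); it reads the same forward and backward, and the interval DP gives dp[1][13] = 7.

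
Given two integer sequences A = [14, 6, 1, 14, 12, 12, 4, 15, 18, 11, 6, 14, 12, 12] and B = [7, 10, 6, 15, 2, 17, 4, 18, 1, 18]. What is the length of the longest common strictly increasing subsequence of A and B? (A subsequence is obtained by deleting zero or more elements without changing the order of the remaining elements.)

For each value that appears in both, track the longest common increasing run ending there.
The best achievable length is 3; one witness is 6, 15, 18 (A-positions 2,8,9, B-positions 3,4,8).

3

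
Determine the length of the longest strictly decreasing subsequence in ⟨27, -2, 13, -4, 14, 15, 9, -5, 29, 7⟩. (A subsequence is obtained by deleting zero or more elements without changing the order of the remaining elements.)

Let dp[i] be the longest decreasing subsequence ending at position i. Then dp = [1, 2, 2, 3, 2, 2, 3, 4, 1, 4].
The maximum is 4; one witness is 27, -2, -4, -5 at positions 1,2,4,8.

4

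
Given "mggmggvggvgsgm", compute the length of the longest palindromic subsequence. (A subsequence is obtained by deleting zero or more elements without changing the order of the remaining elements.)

11

One longest palindromic subsequence is mggggvggggm (positions 1,2,3,5,6,7,8,9,11,13,14); it reads the same forward and backward, and the interval DP gives dp[1][14] = 11.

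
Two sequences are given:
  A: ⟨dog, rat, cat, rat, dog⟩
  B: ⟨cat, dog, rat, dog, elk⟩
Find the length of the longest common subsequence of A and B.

A longest common subsequence is dog, rat, dog (length 3); the LCS DP confirms no longer common subsequence exists.

3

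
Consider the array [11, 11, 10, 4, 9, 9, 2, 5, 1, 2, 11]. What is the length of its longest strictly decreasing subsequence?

5

Let dp[i] be the longest decreasing subsequence ending at position i. Then dp = [1, 1, 2, 3, 3, 3, 4, 4, 5, 5, 1].
The maximum is 5; one witness is 11, 10, 4, 2, 1 at positions 1,3,4,7,9.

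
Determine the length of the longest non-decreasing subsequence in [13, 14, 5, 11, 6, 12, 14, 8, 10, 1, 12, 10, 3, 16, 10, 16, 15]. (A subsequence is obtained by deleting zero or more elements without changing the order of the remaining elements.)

Let dp[i] be the longest non-decreasing subsequence ending at position i. Then dp = [1, 2, 1, 2, 2, 3, 4, 3, 4, 1, 5, 5, 2, 6, 6, 7, 7].
The maximum is 7; one witness is 5, 6, 8, 10, 12, 16, 16 at positions 3,5,8,9,11,14,16.

7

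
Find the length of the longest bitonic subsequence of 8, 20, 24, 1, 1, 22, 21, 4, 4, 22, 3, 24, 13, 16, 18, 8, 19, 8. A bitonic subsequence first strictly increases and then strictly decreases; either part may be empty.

Let inc[i] be the LIS ending at i and dec[i] the longest strictly decreasing subsequence starting at i. inc = [1, 2, 3, 1, 1, 3, 3, 2, 2, 4, 2, 5, 3, 4, 5, 3, 6, 3], dec = [3, 3, 5, 1, 1, 4, 3, 2, 2, 3, 1, 3, 2, 2, 2, 1, 2, 1].
max_i inc[i]+dec[i]−1 = 7, with one witness 8, 20, 24, 22, 21, 19, 8.

7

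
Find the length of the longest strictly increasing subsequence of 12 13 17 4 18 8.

Let dp[i] be the longest increasing subsequence ending at position i. Then dp = [1, 2, 3, 1, 4, 2].
The maximum is 4; one witness is 12, 13, 17, 18 at positions 1,2,3,5.

4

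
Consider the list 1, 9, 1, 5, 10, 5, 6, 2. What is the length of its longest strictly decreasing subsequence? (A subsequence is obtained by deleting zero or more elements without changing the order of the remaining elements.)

Let dp[i] be the longest decreasing subsequence ending at position i. Then dp = [1, 1, 2, 2, 1, 2, 2, 3].
The maximum is 3; one witness is 9, 5, 2 at positions 2,4,8.

3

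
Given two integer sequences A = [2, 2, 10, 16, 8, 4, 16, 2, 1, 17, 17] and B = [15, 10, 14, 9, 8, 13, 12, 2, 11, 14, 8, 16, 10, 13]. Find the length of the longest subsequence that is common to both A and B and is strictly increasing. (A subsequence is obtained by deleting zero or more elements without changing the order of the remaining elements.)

3

For each value that appears in both, track the longest common increasing run ending there.
The best achievable length is 3; one witness is 2, 8, 16 (A-positions 1,5,7, B-positions 8,11,12).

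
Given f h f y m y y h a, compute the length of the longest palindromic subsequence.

One longest palindromic subsequence is hyyyh (positions 2,4,6,7,8); it reads the same forward and backward, and the interval DP gives dp[1][9] = 5.

5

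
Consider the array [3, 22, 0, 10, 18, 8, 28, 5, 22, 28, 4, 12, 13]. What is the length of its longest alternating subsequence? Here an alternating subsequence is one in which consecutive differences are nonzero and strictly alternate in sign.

10

Track the best alternating length ending on an up-step vs a down-step at each position: up/down = 1/1, 2/1, 1/3, 4/3, 4/3, 4/5, 6/1, 4/7, 8/7, 8/1, 4/9, 10/9, 10/9.
The maximum over both is 10; one such subsequence is 3, 22, 0, 10, 8, 28, 5, 22, 4, 12.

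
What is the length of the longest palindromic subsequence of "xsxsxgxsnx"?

One longest palindromic subsequence is xsxgxsx (positions 1,4,5,6,7,8,10); it reads the same forward and backward, and the interval DP gives dp[1][10] = 7.

7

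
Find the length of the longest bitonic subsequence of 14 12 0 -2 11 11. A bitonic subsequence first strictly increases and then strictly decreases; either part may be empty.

Let inc[i] be the LIS ending at i and dec[i] the longest strictly decreasing subsequence starting at i. inc = [1, 1, 1, 1, 2, 2], dec = [4, 3, 2, 1, 1, 1].
max_i inc[i]+dec[i]−1 = 4, with one witness 14, 12, 0, -2.

4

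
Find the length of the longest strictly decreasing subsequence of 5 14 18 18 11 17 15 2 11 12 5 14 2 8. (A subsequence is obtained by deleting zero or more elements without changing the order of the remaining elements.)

6

Let dp[i] be the longest decreasing subsequence ending at position i. Then dp = [1, 1, 1, 1, 2, 2, 3, 4, 4, 4, 5, 4, 6, 5].
The maximum is 6; one witness is 18, 17, 15, 11, 5, 2 at positions 3,6,7,9,11,13.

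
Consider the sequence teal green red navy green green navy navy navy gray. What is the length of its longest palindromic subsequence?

One longest palindromic subsequence is navy navy navy navy (positions 4,7,8,9); it reads the same forward and backward, and the interval DP gives dp[1][10] = 4.

4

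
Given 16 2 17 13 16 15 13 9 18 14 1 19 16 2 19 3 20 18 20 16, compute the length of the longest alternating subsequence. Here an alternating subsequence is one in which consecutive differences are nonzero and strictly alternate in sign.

A longest alternating subsequence is 16, 2, 17, 13, 16, 15, 18, 14, 19, 16, 19, 3, 20, 18, 20, 16 (positions 1,2,3,4,5,6,9,10,12,13,15,16,17,18,19,20); its 15 consecutive differences strictly alternate in sign, and length 16 is optimal.

16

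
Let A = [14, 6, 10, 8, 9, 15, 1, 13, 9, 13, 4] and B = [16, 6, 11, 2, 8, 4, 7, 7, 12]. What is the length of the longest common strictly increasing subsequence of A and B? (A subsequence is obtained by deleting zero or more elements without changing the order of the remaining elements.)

For each value that appears in both, track the longest common increasing run ending there.
The best achievable length is 2; one witness is 6, 8 (A-positions 2,4, B-positions 2,5).

2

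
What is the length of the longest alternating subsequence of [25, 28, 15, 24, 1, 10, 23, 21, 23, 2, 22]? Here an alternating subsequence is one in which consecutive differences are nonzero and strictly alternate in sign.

10

A longest alternating subsequence is 25, 28, 15, 24, 1, 23, 21, 23, 2, 22 (positions 1,2,3,4,5,7,8,9,10,11); its 9 consecutive differences strictly alternate in sign, and length 10 is optimal.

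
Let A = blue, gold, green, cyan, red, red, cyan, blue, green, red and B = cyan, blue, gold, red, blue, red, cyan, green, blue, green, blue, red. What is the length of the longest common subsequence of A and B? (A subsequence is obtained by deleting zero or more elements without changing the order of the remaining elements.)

8

Backtracking the LCS table gives one alignment: blue (A1,B2) → gold (A2,B3) → red (A5,B4) → red (A6,B6) → cyan (A7,B7) → blue (A8,B9) → green (A9,B10) → red (A10,B12).
So the longest common subsequence has length 8.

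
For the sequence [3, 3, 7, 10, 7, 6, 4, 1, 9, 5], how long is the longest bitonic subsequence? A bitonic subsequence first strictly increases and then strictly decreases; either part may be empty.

7

One longest bitonic subsequence is 3, 7, 10, 7, 6, 4, 1 (positions 1,3,4,5,6,7,8): it rises to 10 then falls. Length 7 is optimal.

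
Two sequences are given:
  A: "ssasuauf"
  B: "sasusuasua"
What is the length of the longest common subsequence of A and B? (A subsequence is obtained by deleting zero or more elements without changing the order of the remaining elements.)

Backtracking the LCS table gives one alignment: s (A1,B3) → s (A2,B5) → a (A3,B7) → s (A4,B8) → u (A5,B9) → a (A6,B10).
So the longest common subsequence has length 6.

6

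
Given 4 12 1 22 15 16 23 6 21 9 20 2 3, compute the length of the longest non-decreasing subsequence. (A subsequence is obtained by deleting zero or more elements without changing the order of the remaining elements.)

One longest non-decreasing subsequence is 4, 12, 15, 16, 23 (positions 1,2,5,6,7), of length 5; no longer one exists.

5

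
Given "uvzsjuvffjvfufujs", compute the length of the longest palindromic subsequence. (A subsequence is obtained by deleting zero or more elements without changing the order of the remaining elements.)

Using dp[i][j] = 2 + dp[i+1][j−1] if the ends match, else max(dp[i+1][j], dp[i][j−1]):
dp[1][17] = 11. A witness is sjuffvffujs at positions 4,5,6,8,9,11,12,14,15,16,17.

11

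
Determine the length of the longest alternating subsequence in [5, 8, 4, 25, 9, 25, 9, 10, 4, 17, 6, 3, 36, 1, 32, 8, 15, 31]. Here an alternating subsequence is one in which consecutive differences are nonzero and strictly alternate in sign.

A longest alternating subsequence is 5, 8, 4, 25, 9, 25, 9, 10, 4, 17, 6, 36, 1, 32, 8, 15 (positions 1,2,3,4,5,6,7,8,9,10,11,13,14,15,16,17); its 15 consecutive differences strictly alternate in sign, and length 16 is optimal.

16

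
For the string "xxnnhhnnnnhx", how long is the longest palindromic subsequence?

One longest palindromic subsequence is xhnnnnhx (positions 1,5,7,8,9,10,11,12); it reads the same forward and backward, and the interval DP gives dp[1][12] = 8.

8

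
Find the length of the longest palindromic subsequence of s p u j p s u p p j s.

7

One longest palindromic subsequence is sjpppjs (positions 1,4,5,8,9,10,11); it reads the same forward and backward, and the interval DP gives dp[1][11] = 7.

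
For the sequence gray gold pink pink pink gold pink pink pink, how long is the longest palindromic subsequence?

One longest palindromic subsequence is pink pink pink gold pink pink pink (positions 3,4,5,6,7,8,9); it reads the same forward and backward, and the interval DP gives dp[1][9] = 7.

7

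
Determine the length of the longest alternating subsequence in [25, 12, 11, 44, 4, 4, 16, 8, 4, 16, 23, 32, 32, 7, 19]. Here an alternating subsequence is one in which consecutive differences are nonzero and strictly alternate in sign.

A longest alternating subsequence is 25, 12, 44, 4, 16, 8, 16, 7, 19 (positions 1,2,4,5,7,8,10,14,15); its 8 consecutive differences strictly alternate in sign, and length 9 is optimal.

9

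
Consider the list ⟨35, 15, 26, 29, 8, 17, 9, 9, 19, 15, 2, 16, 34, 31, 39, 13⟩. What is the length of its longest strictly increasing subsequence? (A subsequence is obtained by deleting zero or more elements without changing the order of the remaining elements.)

Let dp[i] be the longest increasing subsequence ending at position i. Then dp = [1, 1, 2, 3, 1, 2, 2, 2, 3, 3, 1, 4, 5, 5, 6, 3].
The maximum is 6; one witness is 8, 9, 15, 16, 34, 39 at positions 5,7,10,12,13,15.

6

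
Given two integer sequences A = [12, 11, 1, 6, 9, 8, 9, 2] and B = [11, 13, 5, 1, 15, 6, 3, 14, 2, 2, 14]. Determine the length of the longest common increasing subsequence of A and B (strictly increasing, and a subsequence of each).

For each value that appears in both, track the longest common increasing run ending there.
The best achievable length is 2; one witness is 1, 6 (A-positions 3,4, B-positions 4,6).

2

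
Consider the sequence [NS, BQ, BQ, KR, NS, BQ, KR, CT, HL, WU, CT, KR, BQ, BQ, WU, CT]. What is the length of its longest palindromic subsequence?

9

One longest palindromic subsequence is BQ BQ KR CT WU CT KR BQ BQ (positions 3,6,7,8,10,11,12,13,14); it reads the same forward and backward, and the interval DP gives dp[1][16] = 9.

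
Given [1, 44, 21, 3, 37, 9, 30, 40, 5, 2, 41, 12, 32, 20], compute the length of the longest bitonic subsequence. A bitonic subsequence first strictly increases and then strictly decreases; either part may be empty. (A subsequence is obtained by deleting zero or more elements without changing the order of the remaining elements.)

One longest bitonic subsequence is 1, 3, 9, 30, 40, 41, 32, 20 (positions 1,4,6,7,8,11,13,14): it rises to 41 then falls. Length 8 is optimal.

8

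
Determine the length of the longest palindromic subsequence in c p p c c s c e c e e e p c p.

Using dp[i][j] = 2 + dp[i+1][j−1] if the ends match, else max(dp[i+1][j], dp[i][j−1]):
dp[1][15] = 9. A witness is ppccsccpp at positions 2,3,4,5,6,7,9,13,15.

9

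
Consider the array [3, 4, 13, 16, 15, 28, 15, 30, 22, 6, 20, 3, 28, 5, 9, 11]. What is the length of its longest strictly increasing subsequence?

6

One longest increasing subsequence is 3, 4, 13, 16, 28, 30 (positions 1,2,3,4,6,8), of length 6; no longer one exists.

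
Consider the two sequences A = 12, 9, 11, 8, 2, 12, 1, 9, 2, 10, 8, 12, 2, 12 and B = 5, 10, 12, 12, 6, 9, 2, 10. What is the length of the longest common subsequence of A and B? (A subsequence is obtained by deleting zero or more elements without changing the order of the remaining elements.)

A longest common subsequence is 12, 12, 9, 2, 10 (length 5); the LCS DP confirms no longer common subsequence exists.

5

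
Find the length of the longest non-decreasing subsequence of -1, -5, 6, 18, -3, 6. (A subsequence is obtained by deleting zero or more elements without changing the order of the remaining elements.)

Scanning left to right, the best length ending at each element is: -1→1, -5→1, 6→2, 18→3, -3→2, 6→3.
So the longest non-decreasing subsequence has length 3, e.g. -1, 6, 18.

3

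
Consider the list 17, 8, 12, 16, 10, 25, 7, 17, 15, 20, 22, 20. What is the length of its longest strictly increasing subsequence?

Let dp[i] be the longest increasing subsequence ending at position i. Then dp = [1, 1, 2, 3, 2, 4, 1, 4, 3, 5, 6, 5].
The maximum is 6; one witness is 8, 12, 16, 17, 20, 22 at positions 2,3,4,8,10,11.

6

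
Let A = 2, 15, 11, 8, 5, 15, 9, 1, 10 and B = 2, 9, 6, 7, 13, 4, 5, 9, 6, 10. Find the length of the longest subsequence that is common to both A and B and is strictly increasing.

For each value that appears in both, track the longest common increasing run ending there.
The best achievable length is 4; one witness is 2, 5, 9, 10 (A-positions 1,5,7,9, B-positions 1,7,8,10).

4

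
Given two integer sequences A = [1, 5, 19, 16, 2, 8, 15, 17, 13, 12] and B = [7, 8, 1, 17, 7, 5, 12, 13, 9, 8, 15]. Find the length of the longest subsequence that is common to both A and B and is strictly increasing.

For each value that appears in both, track the longest common increasing run ending there.
The best achievable length is 4; one witness is 1, 5, 8, 15 (A-positions 1,2,6,7, B-positions 3,6,10,11).

4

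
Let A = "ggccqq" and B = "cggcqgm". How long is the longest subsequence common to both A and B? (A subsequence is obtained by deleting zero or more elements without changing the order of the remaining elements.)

Backtracking the LCS table gives one alignment: g (A1,B2) → g (A2,B3) → c (A4,B4) → q (A5,B5).
So the longest common subsequence has length 4.

4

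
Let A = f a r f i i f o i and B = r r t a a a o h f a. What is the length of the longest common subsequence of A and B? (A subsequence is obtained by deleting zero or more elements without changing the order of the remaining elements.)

Backtracking the LCS table gives one alignment: f (A1,B9) → a (A2,B10).
So the longest common subsequence has length 2.

2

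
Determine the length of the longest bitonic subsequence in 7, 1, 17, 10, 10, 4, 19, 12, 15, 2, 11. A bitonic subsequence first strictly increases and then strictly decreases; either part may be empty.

One longest bitonic subsequence is 7, 17, 10, 4, 2 (positions 1,3,5,6,10): it rises to 17 then falls. Length 5 is optimal.

5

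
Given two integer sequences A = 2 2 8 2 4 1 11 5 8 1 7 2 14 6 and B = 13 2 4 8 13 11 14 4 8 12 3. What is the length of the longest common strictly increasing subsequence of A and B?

4

For each value that appears in both, track the longest common increasing run ending there.
The best achievable length is 4; one witness is 2, 4, 8, 14 (A-positions 1,5,9,13, B-positions 2,3,4,7).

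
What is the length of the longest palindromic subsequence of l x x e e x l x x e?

6

Using dp[i][j] = 2 + dp[i+1][j−1] if the ends match, else max(dp[i+1][j], dp[i][j−1]):
dp[1][10] = 6. A witness is xxeexx at positions 2,3,4,5,8,9.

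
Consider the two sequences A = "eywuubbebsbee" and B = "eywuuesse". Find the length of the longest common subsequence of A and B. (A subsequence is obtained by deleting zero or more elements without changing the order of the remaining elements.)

8

A longest common subsequence is eywuuese (length 8); the LCS DP confirms no longer common subsequence exists.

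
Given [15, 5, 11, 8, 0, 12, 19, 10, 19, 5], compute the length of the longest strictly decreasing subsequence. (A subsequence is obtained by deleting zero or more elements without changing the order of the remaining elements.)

One longest decreasing subsequence is 15, 11, 8, 0 (positions 1,3,4,5), of length 4; no longer one exists.

4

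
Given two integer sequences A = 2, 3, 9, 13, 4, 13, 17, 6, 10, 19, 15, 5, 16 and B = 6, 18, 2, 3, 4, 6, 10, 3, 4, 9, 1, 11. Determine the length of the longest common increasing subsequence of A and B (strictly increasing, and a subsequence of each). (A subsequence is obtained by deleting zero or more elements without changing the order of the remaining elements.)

5

A longest common strictly increasing subsequence is 2, 3, 4, 6, 10 (length 5); it appears in order in both A and B, and no longer such subsequence exists.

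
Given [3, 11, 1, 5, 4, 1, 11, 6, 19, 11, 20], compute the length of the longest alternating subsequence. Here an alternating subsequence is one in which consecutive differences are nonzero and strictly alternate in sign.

Track the best alternating length ending on an up-step vs a down-step at each position: up/down = 1/1, 2/1, 1/3, 4/3, 4/5, 1/5, 6/1, 6/7, 8/1, 8/9, 10/1.
The maximum over both is 10; one such subsequence is 3, 11, 1, 5, 4, 11, 6, 19, 11, 20.

10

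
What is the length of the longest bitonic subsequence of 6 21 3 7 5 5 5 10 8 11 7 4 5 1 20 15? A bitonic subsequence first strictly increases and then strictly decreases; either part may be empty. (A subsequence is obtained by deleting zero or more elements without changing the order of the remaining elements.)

7

One longest bitonic subsequence is 6, 21, 10, 8, 7, 5, 1 (positions 1,2,8,9,11,13,14): it rises to 21 then falls. Length 7 is optimal.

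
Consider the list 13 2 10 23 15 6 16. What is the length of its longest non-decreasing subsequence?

Let dp[i] be the longest non-decreasing subsequence ending at position i. Then dp = [1, 1, 2, 3, 3, 2, 4].
The maximum is 4; one witness is 2, 10, 15, 16 at positions 2,3,5,7.

4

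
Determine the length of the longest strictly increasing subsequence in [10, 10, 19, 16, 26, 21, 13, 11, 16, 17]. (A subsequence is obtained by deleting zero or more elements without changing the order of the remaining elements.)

Scanning left to right, the best length ending at each element is: 10→1, 10→1, 19→2, 16→2, 26→3, 21→3, 13→2, 11→2, 16→3, 17→4.
So the longest increasing subsequence has length 4, e.g. 10, 13, 16, 17.

4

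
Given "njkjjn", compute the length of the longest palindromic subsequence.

5

One longest palindromic subsequence is njjjn (positions 1,2,4,5,6); it reads the same forward and backward, and the interval DP gives dp[1][6] = 5.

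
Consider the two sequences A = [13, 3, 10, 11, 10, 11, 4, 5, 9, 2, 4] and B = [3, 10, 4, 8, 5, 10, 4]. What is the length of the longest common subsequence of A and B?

5

Backtracking the LCS table gives one alignment: 3 (A2,B1) → 10 (A5,B2) → 4 (A7,B3) → 5 (A8,B5) → 4 (A11,B7).
So the longest common subsequence has length 5.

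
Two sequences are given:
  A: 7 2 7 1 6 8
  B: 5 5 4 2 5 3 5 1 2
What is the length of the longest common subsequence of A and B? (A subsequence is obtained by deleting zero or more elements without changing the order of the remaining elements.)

A longest common subsequence is 2, 1 (length 2); the LCS DP confirms no longer common subsequence exists.

2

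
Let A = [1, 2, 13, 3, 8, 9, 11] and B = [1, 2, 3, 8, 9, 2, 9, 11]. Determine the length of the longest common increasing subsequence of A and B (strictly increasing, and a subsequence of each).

For each value that appears in both, track the longest common increasing run ending there.
The best achievable length is 6; one witness is 1, 2, 3, 8, 9, 11 (A-positions 1,2,4,5,6,7, B-positions 1,2,3,4,5,8).

6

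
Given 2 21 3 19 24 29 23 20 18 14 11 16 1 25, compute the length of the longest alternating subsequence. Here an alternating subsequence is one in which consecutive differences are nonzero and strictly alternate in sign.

Track the best alternating length ending on an up-step vs a down-step at each position: up/down = 1/1, 2/1, 2/3, 4/3, 4/1, 4/1, 4/5, 4/5, 4/5, 4/5, 4/5, 6/5, 1/7, 8/5.
The maximum over both is 8; one such subsequence is 2, 21, 3, 19, 14, 16, 1, 25.

8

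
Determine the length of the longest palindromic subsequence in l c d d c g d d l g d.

One longest palindromic subsequence is lddgddl (positions 1,3,4,6,7,8,9); it reads the same forward and backward, and the interval DP gives dp[1][11] = 7.

7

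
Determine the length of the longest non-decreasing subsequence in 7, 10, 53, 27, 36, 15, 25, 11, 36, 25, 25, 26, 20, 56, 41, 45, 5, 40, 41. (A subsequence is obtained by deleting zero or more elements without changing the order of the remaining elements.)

One longest non-decreasing subsequence is 7, 10, 15, 25, 25, 25, 26, 41, 45 (positions 1,2,6,7,10,11,12,15,16), of length 9; no longer one exists.

9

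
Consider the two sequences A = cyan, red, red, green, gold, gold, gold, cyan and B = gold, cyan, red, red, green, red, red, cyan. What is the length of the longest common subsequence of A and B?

5

A longest common subsequence is cyan, red, red, green, cyan (length 5); the LCS DP confirms no longer common subsequence exists.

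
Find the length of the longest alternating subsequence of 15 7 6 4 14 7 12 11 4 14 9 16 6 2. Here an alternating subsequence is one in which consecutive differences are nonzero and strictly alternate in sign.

10

A longest alternating subsequence is 15, 7, 14, 7, 12, 11, 14, 9, 16, 6 (positions 1,2,5,6,7,8,10,11,12,13); its 9 consecutive differences strictly alternate in sign, and length 10 is optimal.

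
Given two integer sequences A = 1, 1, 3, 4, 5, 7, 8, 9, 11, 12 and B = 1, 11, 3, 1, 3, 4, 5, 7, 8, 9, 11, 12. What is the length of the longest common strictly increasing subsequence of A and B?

A longest common strictly increasing subsequence is 1, 3, 4, 5, 7, 8, 9, 11, 12 (length 9); it appears in order in both A and B, and no longer such subsequence exists.

9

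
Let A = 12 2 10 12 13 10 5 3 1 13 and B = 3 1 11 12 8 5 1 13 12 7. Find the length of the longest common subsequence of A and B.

4

Backtracking the LCS table gives one alignment: 12 (A1,B4) → 5 (A7,B6) → 1 (A9,B7) → 13 (A10,B8).
So the longest common subsequence has length 4.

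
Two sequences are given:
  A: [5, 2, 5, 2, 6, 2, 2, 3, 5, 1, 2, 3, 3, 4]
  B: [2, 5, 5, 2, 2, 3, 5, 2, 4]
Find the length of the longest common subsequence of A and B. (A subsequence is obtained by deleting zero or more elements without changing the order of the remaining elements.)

8

A longest common subsequence is 5, 5, 2, 2, 3, 5, 2, 4 (length 8); the LCS DP confirms no longer common subsequence exists.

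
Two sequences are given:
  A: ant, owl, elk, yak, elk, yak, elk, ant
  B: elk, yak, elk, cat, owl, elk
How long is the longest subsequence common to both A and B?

A longest common subsequence is elk, yak, elk, elk (length 4); the LCS DP confirms no longer common subsequence exists.

4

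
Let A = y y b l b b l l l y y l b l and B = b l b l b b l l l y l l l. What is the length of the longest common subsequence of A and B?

10

Backtracking the LCS table gives one alignment: b (A3,B3) → l (A4,B4) → b (A5,B5) → b (A6,B6) → l (A7,B7) → l (A8,B8) → l (A9,B9) → y (A10,B10) → l (A12,B12) → l (A14,B13).
So the longest common subsequence has length 10.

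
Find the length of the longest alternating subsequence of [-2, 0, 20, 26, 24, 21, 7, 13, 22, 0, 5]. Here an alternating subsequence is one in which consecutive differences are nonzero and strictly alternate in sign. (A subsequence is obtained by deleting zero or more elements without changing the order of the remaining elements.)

6

A longest alternating subsequence is -2, 20, 7, 13, 0, 5 (positions 1,3,7,8,10,11); its 5 consecutive differences strictly alternate in sign, and length 6 is optimal.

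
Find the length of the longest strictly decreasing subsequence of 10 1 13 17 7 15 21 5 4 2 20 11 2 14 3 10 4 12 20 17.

5

Let dp[i] be the longest decreasing subsequence ending at position i. Then dp = [1, 2, 1, 1, 2, 2, 1, 3, 4, 5, 2, 3, 5, 3, 5, 4, 5, 4, 2, 3].
The maximum is 5; one witness is 10, 7, 5, 4, 2 at positions 1,5,8,9,10.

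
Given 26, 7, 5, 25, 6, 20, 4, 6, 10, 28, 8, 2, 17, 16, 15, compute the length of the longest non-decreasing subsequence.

One longest non-decreasing subsequence is 5, 6, 6, 10, 28 (positions 3,5,8,9,10), of length 5; no longer one exists.

5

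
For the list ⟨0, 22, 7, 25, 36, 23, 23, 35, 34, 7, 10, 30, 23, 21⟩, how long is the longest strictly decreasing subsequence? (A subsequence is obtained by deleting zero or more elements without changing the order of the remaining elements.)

One longest decreasing subsequence is 36, 35, 34, 30, 23, 21 (positions 5,8,9,12,13,14), of length 6; no longer one exists.

6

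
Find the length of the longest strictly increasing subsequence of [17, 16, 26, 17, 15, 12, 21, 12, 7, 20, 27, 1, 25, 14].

One longest increasing subsequence is 16, 17, 21, 27 (positions 2,4,7,11), of length 4; no longer one exists.

4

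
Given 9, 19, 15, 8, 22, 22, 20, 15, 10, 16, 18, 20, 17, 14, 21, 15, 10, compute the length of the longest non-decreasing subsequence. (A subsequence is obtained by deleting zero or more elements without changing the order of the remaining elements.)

7

Scanning left to right, the best length ending at each element is: 9→1, 19→2, 15→2, 8→1, 22→3, 22→4, 20→3, 15→3, 10→2, 16→4, 18→5, 20→6, 17→5, 14→3, 21→7, 15→4, 10→3.
So the longest non-decreasing subsequence has length 7, e.g. 9, 15, 15, 16, 18, 20, 21.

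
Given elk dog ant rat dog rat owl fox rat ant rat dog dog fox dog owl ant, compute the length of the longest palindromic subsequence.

9

Using dp[i][j] = 2 + dp[i+1][j−1] if the ends match, else max(dp[i+1][j], dp[i][j−1]):
dp[1][17] = 9. A witness is ant owl fox rat ant rat fox owl ant at positions 3,7,8,9,10,11,14,16,17.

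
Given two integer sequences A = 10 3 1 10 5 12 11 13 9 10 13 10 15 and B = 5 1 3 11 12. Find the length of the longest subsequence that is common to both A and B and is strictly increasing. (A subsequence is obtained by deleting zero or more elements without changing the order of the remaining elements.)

2

For each value that appears in both, track the longest common increasing run ending there.
The best achievable length is 2; one witness is 5, 11 (A-positions 5,7, B-positions 1,4).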